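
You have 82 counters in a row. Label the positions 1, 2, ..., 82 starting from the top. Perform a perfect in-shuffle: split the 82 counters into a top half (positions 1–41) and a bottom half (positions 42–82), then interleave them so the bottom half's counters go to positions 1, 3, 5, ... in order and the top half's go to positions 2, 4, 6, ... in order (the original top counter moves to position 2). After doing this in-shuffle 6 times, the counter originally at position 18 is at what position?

73

Track the counter's position through each in-shuffle:
18 → 36 → 72 → 61 → 39 → 78 → 73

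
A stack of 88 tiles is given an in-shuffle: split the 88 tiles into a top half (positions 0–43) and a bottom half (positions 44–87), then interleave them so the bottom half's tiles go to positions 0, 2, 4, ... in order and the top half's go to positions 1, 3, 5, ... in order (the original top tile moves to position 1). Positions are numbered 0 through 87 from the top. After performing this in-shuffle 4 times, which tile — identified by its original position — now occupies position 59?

25

Work backwards from position 59, undoing one in-shuffle at a time:
59 ← 29 ← 14 ← 51 ← 25
So the tile now at position 59 started at position 25.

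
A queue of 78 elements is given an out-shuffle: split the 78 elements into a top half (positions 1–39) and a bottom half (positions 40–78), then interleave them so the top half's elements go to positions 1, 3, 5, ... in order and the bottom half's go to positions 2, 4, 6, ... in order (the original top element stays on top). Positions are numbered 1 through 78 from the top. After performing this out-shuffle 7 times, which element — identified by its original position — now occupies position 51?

5

Work backwards from position 51, undoing one out-shuffle at a time:
51 ← 26 ← 52 ← 65 ← 33 ← 17 ← 9 ← 5
So the element now at position 51 started at position 5.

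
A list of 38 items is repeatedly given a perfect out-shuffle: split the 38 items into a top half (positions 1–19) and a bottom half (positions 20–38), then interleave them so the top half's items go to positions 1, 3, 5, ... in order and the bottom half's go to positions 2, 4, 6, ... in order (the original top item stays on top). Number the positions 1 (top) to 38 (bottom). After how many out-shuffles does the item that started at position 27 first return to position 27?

Follow position 27 under repeated out-shuffles:
27 → 16 → 31 → 24 → 10 → 19 → 37 → 36 → ... → 27 (length 36)
It first returns after 36 out-shuffles.

36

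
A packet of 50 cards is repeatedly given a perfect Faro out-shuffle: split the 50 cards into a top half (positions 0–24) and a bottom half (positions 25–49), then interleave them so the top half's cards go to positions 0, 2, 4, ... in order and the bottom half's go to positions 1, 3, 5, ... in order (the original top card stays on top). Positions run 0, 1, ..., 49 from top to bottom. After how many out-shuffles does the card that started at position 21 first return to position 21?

Follow position 21 under repeated out-shuffles:
21 → 42 → 35 → 21
It first returns after 3 out-shuffles.

3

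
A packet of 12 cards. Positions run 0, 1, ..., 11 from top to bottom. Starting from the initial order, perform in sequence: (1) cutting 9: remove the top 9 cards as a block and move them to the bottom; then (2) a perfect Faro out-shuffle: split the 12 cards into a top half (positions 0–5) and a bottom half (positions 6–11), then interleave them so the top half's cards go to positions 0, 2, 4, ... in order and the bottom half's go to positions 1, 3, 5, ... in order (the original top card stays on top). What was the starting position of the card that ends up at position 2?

10

Undo the operations in reverse order, starting from position 2:
  undo op 2 (out-shuffle, from top half): 2 ← 1
  undo op 1 (cut 9): 1 ← 10
So the card at position 2 came from original position 10.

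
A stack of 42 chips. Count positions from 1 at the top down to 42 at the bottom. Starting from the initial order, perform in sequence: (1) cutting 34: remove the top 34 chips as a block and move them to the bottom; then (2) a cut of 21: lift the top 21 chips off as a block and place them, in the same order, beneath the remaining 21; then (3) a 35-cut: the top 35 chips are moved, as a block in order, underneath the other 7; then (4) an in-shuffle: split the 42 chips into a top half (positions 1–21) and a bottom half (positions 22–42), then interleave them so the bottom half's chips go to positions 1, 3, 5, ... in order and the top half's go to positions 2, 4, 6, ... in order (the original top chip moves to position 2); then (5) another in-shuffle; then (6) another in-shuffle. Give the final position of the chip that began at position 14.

21

Track the chip from position 14 forward through each operation:
  after op 1 (cut 34): 14 → 22
  after op 2 (cut 21): 22 → 1
  after op 3 (cut 35): 1 → 8
  after op 4 (in-shuffle): 8 → 16
  after op 5 (in-shuffle): 16 → 32
  after op 6 (in-shuffle): 32 → 21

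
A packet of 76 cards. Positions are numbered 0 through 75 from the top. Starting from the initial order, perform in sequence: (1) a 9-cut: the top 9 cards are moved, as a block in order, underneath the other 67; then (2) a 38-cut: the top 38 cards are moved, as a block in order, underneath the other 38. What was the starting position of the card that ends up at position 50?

21

Undo the operations in reverse order, starting from position 50:
  undo op 2 (cut 38): 50 ← 12
  undo op 1 (cut 9): 12 ← 21
So the card at position 50 came from original position 21.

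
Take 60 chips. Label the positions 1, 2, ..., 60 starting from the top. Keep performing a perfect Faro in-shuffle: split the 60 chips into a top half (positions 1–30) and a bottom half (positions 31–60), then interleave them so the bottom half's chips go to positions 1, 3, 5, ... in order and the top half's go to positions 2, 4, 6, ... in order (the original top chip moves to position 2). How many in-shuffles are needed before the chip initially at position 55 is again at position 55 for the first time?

Follow position 55 under repeated in-shuffles:
55 → 49 → 37 → 13 → 26 → 52 → 43 → 25 → ... → 55 (length 60)
It first returns after 60 in-shuffles.

60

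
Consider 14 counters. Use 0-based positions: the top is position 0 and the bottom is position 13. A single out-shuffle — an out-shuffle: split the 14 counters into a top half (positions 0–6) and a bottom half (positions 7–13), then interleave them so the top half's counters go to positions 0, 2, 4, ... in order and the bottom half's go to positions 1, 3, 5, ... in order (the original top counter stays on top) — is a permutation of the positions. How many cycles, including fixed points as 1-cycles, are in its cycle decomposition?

3

Trace each unvisited position around until it returns:
(0) (1 2 4 8 3 6 ... len 12) (13)
3 cycles in total.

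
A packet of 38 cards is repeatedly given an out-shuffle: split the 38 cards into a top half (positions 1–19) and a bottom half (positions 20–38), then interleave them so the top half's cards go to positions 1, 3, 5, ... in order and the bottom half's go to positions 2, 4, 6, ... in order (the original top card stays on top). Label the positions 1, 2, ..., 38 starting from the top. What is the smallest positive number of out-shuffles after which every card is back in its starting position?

The out-shuffle permutes the 38 positions with cycle lengths [1, 1, 36].
Every card is home exactly when every cycle has completed a whole number of laps, i.e. after lcm(1, 36) = 36 out-shuffles.

36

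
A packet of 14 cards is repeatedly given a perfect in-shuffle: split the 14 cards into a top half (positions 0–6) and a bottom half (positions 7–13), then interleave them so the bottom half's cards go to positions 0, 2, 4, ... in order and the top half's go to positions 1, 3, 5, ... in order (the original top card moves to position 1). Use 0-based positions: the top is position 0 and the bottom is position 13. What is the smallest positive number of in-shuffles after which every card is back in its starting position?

4

The in-shuffle permutes the 14 positions with cycle lengths [2, 4, 4, 4].
Every card is home exactly when every cycle has completed a whole number of laps, i.e. after lcm(2, 4) = 4 in-shuffles.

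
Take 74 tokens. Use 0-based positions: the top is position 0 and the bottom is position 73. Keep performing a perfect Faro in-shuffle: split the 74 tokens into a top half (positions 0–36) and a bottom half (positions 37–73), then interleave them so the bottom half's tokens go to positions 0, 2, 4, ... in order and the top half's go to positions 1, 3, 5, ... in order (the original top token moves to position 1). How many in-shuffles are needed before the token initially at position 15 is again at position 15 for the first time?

20

Follow position 15 under repeated in-shuffles:
15 → 31 → 63 → 52 → 30 → 61 → 48 → 22 → 45 → 16 → 33 → 67 → 60 → 46 → 18 → 37 → 0 → 1 → 3 → 7 → 15
It first returns after 20 in-shuffles.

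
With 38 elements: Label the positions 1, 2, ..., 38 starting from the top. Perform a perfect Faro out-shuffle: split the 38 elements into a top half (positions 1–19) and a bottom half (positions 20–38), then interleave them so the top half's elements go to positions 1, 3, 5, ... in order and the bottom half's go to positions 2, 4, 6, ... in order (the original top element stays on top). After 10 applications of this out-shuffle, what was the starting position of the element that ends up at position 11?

Work backwards from position 11, undoing one out-shuffle at a time:
11 ← 6 ← 22 ← 30 ← 34 ← 36 ← 37 ← 19 ← 10 ← 24 ← 31
So the element now at position 11 started at position 31.

31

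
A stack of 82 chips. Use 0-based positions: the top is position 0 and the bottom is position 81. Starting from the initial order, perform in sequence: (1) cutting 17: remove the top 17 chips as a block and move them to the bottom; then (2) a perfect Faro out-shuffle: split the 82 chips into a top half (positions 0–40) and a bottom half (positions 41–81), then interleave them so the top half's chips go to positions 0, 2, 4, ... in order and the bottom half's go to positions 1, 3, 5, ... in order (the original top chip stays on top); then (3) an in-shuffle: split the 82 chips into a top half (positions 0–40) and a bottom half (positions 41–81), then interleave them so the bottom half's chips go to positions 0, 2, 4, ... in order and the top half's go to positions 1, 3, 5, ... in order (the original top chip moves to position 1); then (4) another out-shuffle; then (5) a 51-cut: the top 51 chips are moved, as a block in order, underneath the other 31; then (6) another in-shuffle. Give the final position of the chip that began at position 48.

69

Track the chip from position 48 forward through each operation:
  after op 1 (cut 17): 48 → 31
  after op 2 (out-shuffle): 31 → 62
  after op 3 (in-shuffle): 62 → 42
  after op 4 (out-shuffle): 42 → 3
  after op 5 (cut 51): 3 → 34
  after op 6 (in-shuffle): 34 → 69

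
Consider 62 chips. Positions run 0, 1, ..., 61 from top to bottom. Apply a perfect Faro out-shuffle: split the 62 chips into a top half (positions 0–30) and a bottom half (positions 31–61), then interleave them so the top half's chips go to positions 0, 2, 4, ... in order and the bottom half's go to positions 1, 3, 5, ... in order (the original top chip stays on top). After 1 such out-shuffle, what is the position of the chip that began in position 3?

Track the chip's position through each out-shuffle:
3 → 6

6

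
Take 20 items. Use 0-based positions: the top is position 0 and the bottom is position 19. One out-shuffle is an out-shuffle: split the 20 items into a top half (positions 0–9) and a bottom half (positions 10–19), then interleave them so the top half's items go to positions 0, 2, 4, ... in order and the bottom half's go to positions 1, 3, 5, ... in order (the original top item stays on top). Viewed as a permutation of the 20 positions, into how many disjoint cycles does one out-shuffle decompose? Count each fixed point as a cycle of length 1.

3

Trace each unvisited position around until it returns:
(0) (1 2 4 8 16 13 ... len 18) (19)
3 cycles in total.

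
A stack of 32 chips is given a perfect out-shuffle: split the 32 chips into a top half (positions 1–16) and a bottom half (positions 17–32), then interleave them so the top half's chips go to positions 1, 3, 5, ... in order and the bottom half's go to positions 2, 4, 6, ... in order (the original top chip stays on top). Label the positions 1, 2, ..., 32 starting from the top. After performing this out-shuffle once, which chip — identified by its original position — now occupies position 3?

Work backwards from position 3, undoing one out-shuffle at a time:
3 ← 2
So the chip now at position 3 started at position 2.

2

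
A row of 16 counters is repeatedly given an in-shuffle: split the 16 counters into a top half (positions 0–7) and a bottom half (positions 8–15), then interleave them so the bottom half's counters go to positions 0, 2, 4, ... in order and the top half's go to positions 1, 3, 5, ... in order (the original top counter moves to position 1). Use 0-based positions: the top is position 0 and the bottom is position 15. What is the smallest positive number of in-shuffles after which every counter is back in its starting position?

The in-shuffle permutes the 16 positions with cycle lengths [8, 8].
Every counter is home exactly when every cycle has completed a whole number of laps, i.e. after lcm(8) = 8 in-shuffles.

8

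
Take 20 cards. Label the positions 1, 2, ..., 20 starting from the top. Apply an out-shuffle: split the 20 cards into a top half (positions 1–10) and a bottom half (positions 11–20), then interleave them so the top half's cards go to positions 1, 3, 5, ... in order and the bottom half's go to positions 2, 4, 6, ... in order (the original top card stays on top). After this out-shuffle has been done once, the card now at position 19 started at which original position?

10

Work backwards from position 19, undoing one out-shuffle at a time:
19 ← 10
So the card now at position 19 started at position 10.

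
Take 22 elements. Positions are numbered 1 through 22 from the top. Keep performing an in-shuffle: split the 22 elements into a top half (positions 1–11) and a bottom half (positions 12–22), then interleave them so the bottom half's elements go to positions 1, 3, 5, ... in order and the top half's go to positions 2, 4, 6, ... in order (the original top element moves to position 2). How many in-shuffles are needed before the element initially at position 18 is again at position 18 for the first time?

11

Follow position 18 under repeated in-shuffles:
18 → 13 → 3 → 6 → 12 → 1 → 2 → 4 → 8 → 16 → 9 → 18
It first returns after 11 in-shuffles.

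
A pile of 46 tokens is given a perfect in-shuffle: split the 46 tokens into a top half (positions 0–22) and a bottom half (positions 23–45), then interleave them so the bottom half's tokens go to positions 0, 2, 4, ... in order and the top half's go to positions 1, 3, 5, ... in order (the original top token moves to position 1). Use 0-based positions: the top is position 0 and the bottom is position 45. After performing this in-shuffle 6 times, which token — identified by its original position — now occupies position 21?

Work backwards from position 21, undoing one in-shuffle at a time:
21 ← 10 ← 28 ← 37 ← 18 ← 32 ← 39
So the token now at position 21 started at position 39.

39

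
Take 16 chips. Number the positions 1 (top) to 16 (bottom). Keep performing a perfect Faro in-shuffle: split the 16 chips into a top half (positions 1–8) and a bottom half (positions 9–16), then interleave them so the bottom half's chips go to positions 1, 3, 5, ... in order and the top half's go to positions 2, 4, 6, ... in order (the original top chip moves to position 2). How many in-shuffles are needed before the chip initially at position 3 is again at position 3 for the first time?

Follow position 3 under repeated in-shuffles:
3 → 6 → 12 → 7 → 14 → 11 → 5 → 10 → 3
It first returns after 8 in-shuffles.

8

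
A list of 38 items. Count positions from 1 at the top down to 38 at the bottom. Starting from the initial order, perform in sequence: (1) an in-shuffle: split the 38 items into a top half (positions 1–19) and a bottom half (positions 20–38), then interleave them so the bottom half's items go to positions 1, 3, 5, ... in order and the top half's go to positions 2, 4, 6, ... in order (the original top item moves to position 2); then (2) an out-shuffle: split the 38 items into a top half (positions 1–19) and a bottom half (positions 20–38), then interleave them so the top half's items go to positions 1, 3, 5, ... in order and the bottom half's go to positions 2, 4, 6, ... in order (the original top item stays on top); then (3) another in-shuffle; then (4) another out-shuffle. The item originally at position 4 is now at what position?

Track the item from position 4 forward through each operation:
  after op 1 (in-shuffle): 4 → 8
  after op 2 (out-shuffle): 8 → 15
  after op 3 (in-shuffle): 15 → 30
  after op 4 (out-shuffle): 30 → 22

22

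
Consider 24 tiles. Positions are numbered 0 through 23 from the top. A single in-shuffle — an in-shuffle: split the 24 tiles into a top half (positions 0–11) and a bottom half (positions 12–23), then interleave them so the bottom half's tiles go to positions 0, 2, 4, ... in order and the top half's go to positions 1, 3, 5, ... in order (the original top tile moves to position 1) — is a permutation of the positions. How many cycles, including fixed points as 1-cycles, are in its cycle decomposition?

2

Trace each unvisited position around until it returns:
(0 1 3 7 15 6 ... len 20) (4 9 19 14)
2 cycles in total.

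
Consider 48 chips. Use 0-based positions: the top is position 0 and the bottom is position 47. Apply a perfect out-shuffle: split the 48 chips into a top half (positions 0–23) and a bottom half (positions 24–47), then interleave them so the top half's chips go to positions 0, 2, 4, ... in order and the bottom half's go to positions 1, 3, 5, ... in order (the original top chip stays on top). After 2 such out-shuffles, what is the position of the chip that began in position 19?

29

Track the chip's position through each out-shuffle:
19 → 38 → 29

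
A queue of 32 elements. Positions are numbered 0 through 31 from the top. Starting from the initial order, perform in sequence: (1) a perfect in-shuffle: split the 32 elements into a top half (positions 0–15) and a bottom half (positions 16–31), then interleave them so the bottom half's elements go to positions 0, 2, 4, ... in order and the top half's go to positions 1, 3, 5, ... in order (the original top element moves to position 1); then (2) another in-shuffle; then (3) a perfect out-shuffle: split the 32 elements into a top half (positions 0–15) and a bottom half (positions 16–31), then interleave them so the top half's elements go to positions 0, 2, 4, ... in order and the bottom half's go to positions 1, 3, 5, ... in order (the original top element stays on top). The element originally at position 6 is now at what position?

Track the element from position 6 forward through each operation:
  after op 1 (in-shuffle): 6 → 13
  after op 2 (in-shuffle): 13 → 27
  after op 3 (out-shuffle): 27 → 23

23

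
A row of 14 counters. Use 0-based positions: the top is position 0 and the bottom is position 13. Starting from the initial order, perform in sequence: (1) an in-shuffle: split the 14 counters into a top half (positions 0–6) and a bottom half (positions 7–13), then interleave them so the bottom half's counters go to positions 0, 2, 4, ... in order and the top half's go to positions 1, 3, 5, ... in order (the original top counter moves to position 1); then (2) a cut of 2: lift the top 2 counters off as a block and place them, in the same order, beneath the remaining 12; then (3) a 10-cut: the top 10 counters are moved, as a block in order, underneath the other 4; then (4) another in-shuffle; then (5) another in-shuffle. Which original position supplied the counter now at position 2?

Undo the operations in reverse order, starting from position 2:
  undo op 5 (in-shuffle, from bottom half): 2 ← 8
  undo op 4 (in-shuffle, from bottom half): 8 ← 11
  undo op 3 (cut 10): 11 ← 7
  undo op 2 (cut 2): 7 ← 9
  undo op 1 (in-shuffle, from top half): 9 ← 4
So the counter at position 2 came from original position 4.

4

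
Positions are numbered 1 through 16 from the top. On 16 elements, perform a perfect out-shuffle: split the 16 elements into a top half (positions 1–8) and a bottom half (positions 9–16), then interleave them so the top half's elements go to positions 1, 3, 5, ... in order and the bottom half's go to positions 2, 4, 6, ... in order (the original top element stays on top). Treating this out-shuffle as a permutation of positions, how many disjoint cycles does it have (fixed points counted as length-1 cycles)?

6

Trace each unvisited position around until it returns:
(1) (2 3 5 9) (4 7 13 10) (6 11) (8 15 14 12) (16)
6 cycles in total.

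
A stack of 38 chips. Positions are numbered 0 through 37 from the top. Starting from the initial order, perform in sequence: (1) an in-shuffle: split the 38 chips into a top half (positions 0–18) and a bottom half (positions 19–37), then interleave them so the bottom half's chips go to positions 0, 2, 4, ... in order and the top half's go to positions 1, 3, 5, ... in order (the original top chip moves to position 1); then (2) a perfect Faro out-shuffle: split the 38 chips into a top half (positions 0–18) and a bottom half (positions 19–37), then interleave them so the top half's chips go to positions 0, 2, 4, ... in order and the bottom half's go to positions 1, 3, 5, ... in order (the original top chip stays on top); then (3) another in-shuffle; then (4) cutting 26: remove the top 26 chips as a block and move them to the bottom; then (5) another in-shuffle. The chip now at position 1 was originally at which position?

27

Undo the operations in reverse order, starting from position 1:
  undo op 5 (in-shuffle, from top half): 1 ← 0
  undo op 4 (cut 26): 0 ← 26
  undo op 3 (in-shuffle, from bottom half): 26 ← 32
  undo op 2 (out-shuffle, from top half): 32 ← 16
  undo op 1 (in-shuffle, from bottom half): 16 ← 27
So the chip at position 1 came from original position 27.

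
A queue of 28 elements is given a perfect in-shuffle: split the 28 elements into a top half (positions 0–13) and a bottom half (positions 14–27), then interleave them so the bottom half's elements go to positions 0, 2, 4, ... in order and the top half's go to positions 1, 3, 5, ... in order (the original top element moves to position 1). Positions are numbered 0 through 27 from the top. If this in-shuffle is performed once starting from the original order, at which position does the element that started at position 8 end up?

17

Track the element's position through each in-shuffle:
8 → 17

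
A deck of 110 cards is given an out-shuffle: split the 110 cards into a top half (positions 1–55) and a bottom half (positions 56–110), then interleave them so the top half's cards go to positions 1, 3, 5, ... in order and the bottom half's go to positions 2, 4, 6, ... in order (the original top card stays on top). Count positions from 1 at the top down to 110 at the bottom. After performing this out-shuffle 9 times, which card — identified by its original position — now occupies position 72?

55

Work backwards from position 72, undoing one out-shuffle at a time:
72 ← 91 ← 46 ← 78 ← 94 ← 102 ← 106 ← 108 ← 109 ← 55
So the card now at position 72 started at position 55.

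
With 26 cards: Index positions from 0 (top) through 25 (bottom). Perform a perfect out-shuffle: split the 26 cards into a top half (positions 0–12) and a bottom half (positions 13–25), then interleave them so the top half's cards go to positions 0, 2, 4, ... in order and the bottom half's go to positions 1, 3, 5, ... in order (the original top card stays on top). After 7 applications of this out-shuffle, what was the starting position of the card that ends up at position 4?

18

Work backwards from position 4, undoing one out-shuffle at a time:
4 ← 2 ← 1 ← 13 ← 19 ← 22 ← 11 ← 18
So the card now at position 4 started at position 18.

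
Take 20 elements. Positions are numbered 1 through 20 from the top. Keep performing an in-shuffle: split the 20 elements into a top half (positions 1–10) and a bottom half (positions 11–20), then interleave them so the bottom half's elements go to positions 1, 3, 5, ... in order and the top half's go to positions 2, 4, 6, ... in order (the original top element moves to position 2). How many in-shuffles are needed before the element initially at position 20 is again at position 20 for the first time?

6

Follow position 20 under repeated in-shuffles:
20 → 19 → 17 → 13 → 5 → 10 → 20
It first returns after 6 in-shuffles.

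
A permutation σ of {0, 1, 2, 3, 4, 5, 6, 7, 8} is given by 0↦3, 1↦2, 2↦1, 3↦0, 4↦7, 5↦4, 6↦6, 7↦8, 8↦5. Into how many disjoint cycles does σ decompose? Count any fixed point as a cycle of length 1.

Cycle decomposition: (0 3) (1 2) (4 7 8 5) (6).
4 cycles.

4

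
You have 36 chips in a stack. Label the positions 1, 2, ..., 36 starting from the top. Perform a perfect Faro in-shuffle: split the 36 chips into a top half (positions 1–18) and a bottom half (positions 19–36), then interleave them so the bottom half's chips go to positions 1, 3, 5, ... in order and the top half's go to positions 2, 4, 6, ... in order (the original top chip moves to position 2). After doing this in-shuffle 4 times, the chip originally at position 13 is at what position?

23

Track the chip's position through each in-shuffle:
13 → 26 → 15 → 30 → 23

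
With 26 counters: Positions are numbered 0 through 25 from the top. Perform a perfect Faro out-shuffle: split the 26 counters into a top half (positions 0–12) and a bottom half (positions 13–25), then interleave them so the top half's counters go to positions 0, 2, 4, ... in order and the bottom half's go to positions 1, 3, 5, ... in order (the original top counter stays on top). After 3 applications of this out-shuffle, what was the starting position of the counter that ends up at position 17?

Work backwards from position 17, undoing one out-shuffle at a time:
17 ← 21 ← 23 ← 24
So the counter now at position 17 started at position 24.

24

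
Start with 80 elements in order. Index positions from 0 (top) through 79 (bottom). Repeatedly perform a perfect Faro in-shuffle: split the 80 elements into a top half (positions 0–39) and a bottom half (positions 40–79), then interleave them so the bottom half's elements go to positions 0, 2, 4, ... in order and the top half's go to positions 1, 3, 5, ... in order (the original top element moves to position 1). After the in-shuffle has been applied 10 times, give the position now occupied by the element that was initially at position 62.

Track the element's position through each in-shuffle:
62 → 44 → 8 → 17 → 35 → 71 → 62 → 44 → 8 → 17 → 35

35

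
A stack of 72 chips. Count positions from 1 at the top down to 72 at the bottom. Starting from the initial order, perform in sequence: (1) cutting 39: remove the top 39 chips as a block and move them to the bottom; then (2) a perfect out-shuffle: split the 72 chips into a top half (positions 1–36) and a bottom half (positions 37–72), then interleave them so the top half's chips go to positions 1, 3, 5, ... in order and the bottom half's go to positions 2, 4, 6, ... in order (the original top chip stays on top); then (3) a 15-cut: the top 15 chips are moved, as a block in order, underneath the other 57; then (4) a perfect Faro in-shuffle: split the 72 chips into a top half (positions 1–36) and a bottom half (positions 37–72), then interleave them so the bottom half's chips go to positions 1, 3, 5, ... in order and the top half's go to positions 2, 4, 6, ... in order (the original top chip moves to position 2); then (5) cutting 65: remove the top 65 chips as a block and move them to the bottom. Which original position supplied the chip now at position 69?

Undo the operations in reverse order, starting from position 69:
  undo op 5 (cut 65): 69 ← 62
  undo op 4 (in-shuffle, from top half): 62 ← 31
  undo op 3 (cut 15): 31 ← 46
  undo op 2 (out-shuffle, from bottom half): 46 ← 59
  undo op 1 (cut 39): 59 ← 26
So the chip at position 69 came from original position 26.

26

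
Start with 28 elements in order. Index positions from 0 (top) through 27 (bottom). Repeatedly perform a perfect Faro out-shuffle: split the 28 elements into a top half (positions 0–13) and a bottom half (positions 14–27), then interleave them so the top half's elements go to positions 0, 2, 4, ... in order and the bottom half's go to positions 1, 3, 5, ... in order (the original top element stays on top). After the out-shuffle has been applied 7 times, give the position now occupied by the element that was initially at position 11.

Track the element's position through each out-shuffle:
11 → 22 → 17 → 7 → 14 → 1 → 2 → 4

4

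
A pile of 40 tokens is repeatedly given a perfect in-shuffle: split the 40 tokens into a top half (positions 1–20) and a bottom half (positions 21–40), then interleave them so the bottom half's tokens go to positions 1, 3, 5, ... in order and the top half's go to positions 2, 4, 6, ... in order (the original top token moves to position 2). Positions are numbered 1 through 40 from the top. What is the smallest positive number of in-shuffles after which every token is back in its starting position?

The in-shuffle permutes the 40 positions with cycle lengths [20, 20].
Every token is home exactly when every cycle has completed a whole number of laps, i.e. after lcm(20) = 20 in-shuffles.

20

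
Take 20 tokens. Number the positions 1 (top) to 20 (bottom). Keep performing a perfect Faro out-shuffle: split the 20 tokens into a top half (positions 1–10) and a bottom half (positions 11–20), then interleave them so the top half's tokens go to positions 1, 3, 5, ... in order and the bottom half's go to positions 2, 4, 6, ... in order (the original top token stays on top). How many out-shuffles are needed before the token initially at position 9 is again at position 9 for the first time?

18

Follow position 9 under repeated out-shuffles:
9 → 17 → 14 → 8 → 15 → 10 → 19 → 18 → 16 → 12 → 4 → 7 → 13 → 6 → 11 → 2 → 3 → 5 → 9
It first returns after 18 out-shuffles.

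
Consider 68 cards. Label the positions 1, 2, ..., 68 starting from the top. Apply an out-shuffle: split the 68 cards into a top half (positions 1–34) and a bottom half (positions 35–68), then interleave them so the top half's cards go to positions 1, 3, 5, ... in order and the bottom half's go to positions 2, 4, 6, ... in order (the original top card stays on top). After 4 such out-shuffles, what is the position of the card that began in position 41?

38

Track the card's position through each out-shuffle:
41 → 14 → 27 → 53 → 38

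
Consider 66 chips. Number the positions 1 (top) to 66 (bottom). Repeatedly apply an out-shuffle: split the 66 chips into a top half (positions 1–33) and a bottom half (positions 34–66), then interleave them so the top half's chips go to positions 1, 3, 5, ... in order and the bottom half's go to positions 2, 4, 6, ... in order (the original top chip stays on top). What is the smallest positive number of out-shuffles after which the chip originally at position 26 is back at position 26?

Follow position 26 under repeated out-shuffles:
26 → 51 → 36 → 6 → 11 → 21 → 41 → 16 → 31 → 61 → 56 → 46 → 26
It first returns after 12 out-shuffles.

12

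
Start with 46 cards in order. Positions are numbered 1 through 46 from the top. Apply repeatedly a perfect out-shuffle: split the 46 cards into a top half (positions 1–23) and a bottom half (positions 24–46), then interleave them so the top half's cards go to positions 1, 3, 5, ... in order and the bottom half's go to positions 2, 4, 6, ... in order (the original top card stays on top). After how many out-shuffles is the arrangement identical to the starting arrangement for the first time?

12

The out-shuffle permutes the 46 positions with cycle lengths [1, 1, 2, 4, 4, 4, 6, 12, 12].
Every card is home exactly when every cycle has completed a whole number of laps, i.e. after lcm(1, 2, 4, 6, 12) = 12 out-shuffles.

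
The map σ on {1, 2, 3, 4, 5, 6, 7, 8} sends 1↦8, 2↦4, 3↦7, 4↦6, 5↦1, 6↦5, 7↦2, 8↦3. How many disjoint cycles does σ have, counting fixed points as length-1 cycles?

Cycle decomposition: (1 8 3 7 2 4 6 5).
1 cycle.

1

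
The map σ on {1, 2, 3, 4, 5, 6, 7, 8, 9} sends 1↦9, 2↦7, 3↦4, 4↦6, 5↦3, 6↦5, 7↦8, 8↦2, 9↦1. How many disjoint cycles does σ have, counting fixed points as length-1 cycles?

Cycle decomposition: (1 9) (2 7 8) (3 4 6 5).
3 cycles.

3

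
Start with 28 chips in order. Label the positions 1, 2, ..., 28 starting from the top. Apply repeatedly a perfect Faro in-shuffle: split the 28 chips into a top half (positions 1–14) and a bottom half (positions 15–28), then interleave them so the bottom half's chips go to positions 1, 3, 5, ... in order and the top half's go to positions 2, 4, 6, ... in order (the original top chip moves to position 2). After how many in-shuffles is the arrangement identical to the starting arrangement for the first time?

28

The in-shuffle permutes the 28 positions with cycle lengths [28].
Every chip is home exactly when every cycle has completed a whole number of laps, i.e. after lcm(28) = 28 in-shuffles.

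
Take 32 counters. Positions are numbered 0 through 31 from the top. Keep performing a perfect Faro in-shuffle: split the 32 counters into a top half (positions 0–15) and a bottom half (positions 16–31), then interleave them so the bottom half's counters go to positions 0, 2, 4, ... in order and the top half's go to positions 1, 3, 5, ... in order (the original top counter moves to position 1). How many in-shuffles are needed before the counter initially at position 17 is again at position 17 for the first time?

10

Follow position 17 under repeated in-shuffles:
17 → 2 → 5 → 11 → 23 → 14 → 29 → 26 → 20 → 8 → 17
It first returns after 10 in-shuffles.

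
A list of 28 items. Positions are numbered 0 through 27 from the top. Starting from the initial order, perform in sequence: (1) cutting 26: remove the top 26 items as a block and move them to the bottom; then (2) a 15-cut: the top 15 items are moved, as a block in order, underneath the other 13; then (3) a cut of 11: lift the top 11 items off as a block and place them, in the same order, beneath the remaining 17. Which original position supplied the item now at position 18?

14

Undo the operations in reverse order, starting from position 18:
  undo op 3 (cut 11): 18 ← 1
  undo op 2 (cut 15): 1 ← 16
  undo op 1 (cut 26): 16 ← 14
So the item at position 18 came from original position 14.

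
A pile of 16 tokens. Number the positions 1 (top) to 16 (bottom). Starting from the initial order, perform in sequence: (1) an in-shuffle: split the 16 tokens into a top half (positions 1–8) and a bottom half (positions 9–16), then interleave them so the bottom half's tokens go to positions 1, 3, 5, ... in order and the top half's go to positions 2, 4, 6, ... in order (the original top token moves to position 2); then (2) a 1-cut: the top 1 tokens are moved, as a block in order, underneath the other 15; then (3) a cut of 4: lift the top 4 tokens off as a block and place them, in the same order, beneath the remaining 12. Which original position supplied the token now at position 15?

Undo the operations in reverse order, starting from position 15:
  undo op 3 (cut 4): 15 ← 3
  undo op 2 (cut 1): 3 ← 4
  undo op 1 (in-shuffle, from top half): 4 ← 2
So the token at position 15 came from original position 2.

2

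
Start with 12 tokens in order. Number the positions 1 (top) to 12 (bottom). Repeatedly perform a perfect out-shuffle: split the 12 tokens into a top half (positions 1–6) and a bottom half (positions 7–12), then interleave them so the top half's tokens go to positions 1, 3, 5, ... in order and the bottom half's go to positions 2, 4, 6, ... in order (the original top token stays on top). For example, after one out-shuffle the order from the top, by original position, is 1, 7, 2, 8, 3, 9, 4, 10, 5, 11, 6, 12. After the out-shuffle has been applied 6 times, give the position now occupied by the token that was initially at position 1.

Position 1 is a fixed point of every out-shuffle, so the token never moves.

1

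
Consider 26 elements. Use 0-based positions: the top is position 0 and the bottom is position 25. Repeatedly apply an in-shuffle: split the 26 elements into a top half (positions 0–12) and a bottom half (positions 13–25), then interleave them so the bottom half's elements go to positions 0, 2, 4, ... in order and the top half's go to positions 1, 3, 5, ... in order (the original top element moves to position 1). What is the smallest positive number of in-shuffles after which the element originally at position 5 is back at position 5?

6

Follow position 5 under repeated in-shuffles:
5 → 11 → 23 → 20 → 14 → 2 → 5
It first returns after 6 in-shuffles.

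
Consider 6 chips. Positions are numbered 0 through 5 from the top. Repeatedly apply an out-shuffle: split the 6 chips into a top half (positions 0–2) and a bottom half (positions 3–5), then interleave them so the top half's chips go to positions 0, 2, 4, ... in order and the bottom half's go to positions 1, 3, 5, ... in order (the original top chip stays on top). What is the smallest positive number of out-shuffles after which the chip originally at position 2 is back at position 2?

4

Follow position 2 under repeated out-shuffles:
2 → 4 → 3 → 1 → 2
It first returns after 4 out-shuffles.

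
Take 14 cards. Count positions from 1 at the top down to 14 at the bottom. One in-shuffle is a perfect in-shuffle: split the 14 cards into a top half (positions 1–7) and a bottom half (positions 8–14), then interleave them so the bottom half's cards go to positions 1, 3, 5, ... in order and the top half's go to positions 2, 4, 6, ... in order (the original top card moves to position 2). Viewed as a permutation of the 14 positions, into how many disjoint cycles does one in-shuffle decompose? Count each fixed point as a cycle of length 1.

Trace each unvisited position around until it returns:
(1 2 4 8) (3 6 12 9) (5 10) (7 14 13 11)
4 cycles in total.

4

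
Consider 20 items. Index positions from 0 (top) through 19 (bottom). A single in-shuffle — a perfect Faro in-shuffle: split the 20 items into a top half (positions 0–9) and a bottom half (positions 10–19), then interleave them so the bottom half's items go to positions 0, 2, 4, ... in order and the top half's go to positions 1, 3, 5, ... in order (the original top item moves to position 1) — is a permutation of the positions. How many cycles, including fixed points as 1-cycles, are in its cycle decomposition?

5

Trace each unvisited position around until it returns:
(0 1 3 7 15 10) (2 5 11) (4 9 19 18 16 12) (6 13) (8 17 14)
5 cycles in total.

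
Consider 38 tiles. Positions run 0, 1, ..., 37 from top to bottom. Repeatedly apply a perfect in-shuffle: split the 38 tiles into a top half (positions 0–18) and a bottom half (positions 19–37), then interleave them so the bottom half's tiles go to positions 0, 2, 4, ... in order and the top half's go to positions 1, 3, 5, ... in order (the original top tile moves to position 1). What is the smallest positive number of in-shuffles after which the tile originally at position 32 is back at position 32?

12

Follow position 32 under repeated in-shuffles:
32 → 26 → 14 → 29 → 20 → 2 → 5 → 11 → 23 → 8 → 17 → 35 → 32
It first returns after 12 in-shuffles.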